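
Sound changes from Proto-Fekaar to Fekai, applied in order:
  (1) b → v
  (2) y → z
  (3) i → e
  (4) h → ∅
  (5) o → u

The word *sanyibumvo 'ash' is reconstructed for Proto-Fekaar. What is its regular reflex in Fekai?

sanzevumvu

Fekai: start from *sanyibumvo.
  rule 1 (unconditioned shift): sanyibumvo → sanyivumvo
  rule 2 (unconditioned shift): sanyivumvo → sanzivumvo
  rule 3 (vowel merger): sanzivumvo → sanzevumvo
  rule 4: no change — sanzevumvo
  rule 5 (vowel merger): sanzevumvo → sanzevumvu
  ⇒ Fekai sanzevumvu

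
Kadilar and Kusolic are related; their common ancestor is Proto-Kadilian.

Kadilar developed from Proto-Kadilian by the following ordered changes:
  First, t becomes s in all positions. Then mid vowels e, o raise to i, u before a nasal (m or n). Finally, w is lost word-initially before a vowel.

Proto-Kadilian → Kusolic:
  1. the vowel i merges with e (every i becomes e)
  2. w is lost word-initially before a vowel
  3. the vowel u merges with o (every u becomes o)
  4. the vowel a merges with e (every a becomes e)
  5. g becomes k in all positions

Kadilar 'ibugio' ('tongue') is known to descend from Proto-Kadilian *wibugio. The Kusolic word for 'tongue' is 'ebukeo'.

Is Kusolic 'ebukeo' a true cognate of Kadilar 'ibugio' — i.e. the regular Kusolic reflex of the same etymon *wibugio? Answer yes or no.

no

Derive the expected Kusolic reflex of *wibugio:
Kusolic: *wibugio > webugeo > ebugeo > ebogeo > ebokeo  (by vowel merger, glide loss, vowel merger, unconditioned shift)
The regular Kusolic reflex would be 'ebokeo', but the attested form is 'ebukeo'. The correspondence is irregular, so they are not cognates (the Kusolic form has a different source).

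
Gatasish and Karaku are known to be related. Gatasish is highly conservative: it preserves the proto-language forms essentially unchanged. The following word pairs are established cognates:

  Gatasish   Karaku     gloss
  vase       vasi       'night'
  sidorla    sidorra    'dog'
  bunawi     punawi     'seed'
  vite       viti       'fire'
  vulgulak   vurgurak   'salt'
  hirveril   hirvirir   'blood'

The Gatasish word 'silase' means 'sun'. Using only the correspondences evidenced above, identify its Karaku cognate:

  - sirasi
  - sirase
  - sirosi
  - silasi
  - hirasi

vulgulak ~ vurgurak — Gatasish l corresponds to Karaku r between vowels (before a back vowel).
vase ~ vasi, vite ~ viti — Gatasish e corresponds to Karaku i word-finally.
Applying these to Gatasish 'silase':
  silase → sirase   (l→r between vowels (before a back vowel))
  sirase → sirasi   (e→i word-finally)
So the Karaku cognate is 'sirasi'.

sirasi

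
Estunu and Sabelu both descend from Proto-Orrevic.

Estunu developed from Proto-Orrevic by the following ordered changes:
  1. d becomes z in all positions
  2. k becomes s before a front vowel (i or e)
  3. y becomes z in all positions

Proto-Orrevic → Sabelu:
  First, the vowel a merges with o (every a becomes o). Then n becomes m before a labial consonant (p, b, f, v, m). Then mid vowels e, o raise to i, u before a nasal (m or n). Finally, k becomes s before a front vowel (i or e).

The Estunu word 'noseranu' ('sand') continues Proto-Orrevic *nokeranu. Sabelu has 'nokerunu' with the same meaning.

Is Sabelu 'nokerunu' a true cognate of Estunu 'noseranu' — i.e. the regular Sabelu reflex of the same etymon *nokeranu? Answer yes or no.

no

Derive the expected Sabelu reflex of *nokeranu:
Sabelu: *nokeranu > nokeronu > nokerunu > noserunu  (by vowel merger, pre-nasal raising, palatalisation)
The regular Sabelu reflex would be 'noserunu', but the attested form is 'nokerunu'. The correspondence is irregular, so they are not cognates (the Sabelu form has a different source).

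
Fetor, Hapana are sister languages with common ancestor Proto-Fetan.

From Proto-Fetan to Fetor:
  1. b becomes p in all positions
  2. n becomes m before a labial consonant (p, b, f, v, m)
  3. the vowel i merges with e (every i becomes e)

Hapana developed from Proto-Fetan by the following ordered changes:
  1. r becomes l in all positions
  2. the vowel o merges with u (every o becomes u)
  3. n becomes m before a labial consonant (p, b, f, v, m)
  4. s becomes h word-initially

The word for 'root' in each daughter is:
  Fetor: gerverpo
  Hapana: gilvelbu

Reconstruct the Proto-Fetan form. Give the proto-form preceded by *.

*girverbo

Position 6: Fetor has r, Hapana has l. Fetor preserves r here (none of its changes turn any other segment into r), so the proto-segment is *r.
Position 3: Fetor has r, Hapana has l. Fetor preserves r here (none of its changes turn any other segment into r), so the proto-segment is *r.
This points to *girverbo. Verify forward in each daughter:
Fetor: *girverbo
  girverbo → girverpo   [unconditioned shift]
  girverpo (rule 2 does not apply)
  girverpo → gerverpo   [vowel merger]
  giving Fetor gerverpo.
Hapana: *girverbo > gilvelbo > gilvelbu  (by unconditioned shift, vowel merger)
Only *girverbo yields all of Fetor gerverpo, Hapana gilvelbu.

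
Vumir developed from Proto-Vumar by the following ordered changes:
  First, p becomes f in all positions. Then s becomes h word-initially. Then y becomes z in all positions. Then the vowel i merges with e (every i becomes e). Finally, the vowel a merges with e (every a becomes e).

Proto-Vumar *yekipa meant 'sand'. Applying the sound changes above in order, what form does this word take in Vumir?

zekefe

Vumir: start from *yekipa.
  rule 1 (unconditioned shift): yekipa → yekifa
  rule 2: no change — yekifa
  rule 3 (unconditioned shift): yekifa → zekifa
  rule 4 (vowel merger): zekifa → zekefa
  rule 5 (vowel merger): zekefa → zekefe
  ⇒ Vumir zekefe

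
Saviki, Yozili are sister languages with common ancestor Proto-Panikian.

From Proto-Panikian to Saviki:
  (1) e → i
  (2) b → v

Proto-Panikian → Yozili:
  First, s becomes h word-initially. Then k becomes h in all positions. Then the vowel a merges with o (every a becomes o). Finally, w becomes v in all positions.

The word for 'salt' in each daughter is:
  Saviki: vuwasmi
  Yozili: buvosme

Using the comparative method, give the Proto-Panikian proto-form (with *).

Position 7: Saviki has i, Yozili has e. Yozili preserves e here (none of its changes turn any other segment into e), so the proto-segment is *e.
Position 3: Saviki has w, Yozili has v. Saviki preserves w here (none of its changes turn any other segment into w), so the proto-segment is *w.
Position 1: Saviki has v, Yozili has b. Yozili preserves b here (none of its changes turn any other segment into b), so the proto-segment is *b.
Continuing position by position gives *buwasme; check it forward:
Saviki: *buwasme > buwasmi > vuwasmi  (by vowel merger, unconditioned shift)
Yozili: start from *buwasme.
  rule 1: no change — buwasme
  rule 2: no change — buwasme
  rule 3 (vowel merger): buwasme → buwosme
  rule 4 (unconditioned shift): buwosme → buvosme
  ⇒ Yozili buvosme
*buwasme is the unique common source.

*buwasme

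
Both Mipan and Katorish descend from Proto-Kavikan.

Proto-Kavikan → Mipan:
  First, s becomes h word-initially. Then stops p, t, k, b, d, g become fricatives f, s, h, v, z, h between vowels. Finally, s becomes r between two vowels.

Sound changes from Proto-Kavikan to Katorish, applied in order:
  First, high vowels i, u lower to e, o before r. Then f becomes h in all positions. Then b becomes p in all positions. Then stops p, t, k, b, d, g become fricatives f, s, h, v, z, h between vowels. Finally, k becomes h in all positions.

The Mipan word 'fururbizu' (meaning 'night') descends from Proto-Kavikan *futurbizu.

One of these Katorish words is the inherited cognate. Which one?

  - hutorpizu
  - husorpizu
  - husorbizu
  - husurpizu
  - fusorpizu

Katorish: *futurbizu
  futurbizu → futorbizu   [pre-rhotic lowering]
  futorbizu → hutorbizu   [unconditioned shift]
  hutorbizu → hutorpizu   [unconditioned shift]
  hutorpizu → husorpizu   [intervocalic lenition]
  husorpizu (rule 5 does not apply)
  giving Katorish husorpizu.
Among the options, 'husorpizu' alone shows every Katorish change applied in order.

husorpizu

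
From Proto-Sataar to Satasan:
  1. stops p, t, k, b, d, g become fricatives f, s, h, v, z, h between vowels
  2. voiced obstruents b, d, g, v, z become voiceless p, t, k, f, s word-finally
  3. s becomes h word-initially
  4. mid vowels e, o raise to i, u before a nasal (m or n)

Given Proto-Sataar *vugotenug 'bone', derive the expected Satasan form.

vuhosinuk

Satasan: start from *vugotenug.
  rule 1 (intervocalic lenition): vugotenug → vuhosenug
  rule 2 (final devoicing): vuhosenug → vuhosenuk
  rule 3: no change — vuhosenuk
  rule 4 (pre-nasal raising): vuhosenuk → vuhosinuk
  ⇒ Satasan vuhosinuk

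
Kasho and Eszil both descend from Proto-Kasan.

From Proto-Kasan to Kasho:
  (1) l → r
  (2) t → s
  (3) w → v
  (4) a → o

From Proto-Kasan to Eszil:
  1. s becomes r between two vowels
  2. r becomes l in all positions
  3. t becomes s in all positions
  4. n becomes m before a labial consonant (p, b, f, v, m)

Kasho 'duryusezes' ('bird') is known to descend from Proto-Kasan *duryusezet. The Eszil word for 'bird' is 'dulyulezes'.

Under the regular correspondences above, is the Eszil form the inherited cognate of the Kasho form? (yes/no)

Derive the expected Eszil reflex of *duryusezet:
Eszil: *duryusezet
  duryusezet → duryurezet   [rhotacism]
  duryurezet → dulyulezet   [unconditioned shift]
  dulyulezet → dulyulezes   [unconditioned shift]
  dulyulezes (rule 4 does not apply)
  giving Eszil dulyulezes.
Eszil 'dulyulezes' matches the regular reflex exactly, so the pair is cognate.

yes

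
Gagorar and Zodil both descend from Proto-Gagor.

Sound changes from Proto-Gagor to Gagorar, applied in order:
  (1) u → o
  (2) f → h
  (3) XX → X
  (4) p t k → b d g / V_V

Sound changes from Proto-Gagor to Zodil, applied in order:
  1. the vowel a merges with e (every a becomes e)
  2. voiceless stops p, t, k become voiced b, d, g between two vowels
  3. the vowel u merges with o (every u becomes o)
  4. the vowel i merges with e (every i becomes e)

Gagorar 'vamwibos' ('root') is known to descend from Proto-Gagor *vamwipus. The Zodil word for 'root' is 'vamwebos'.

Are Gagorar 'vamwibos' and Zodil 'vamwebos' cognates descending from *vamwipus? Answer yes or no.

no

Derive the expected Zodil reflex of *vamwipus:
Zodil: *vamwipus > vemwipus > vemwibus > vemwibos > vemwebos  (by vowel merger, intervocalic voicing, vowel merger, vowel merger)
The regular Zodil reflex would be 'vemwebos', but the attested form is 'vamwebos'. The correspondence is irregular, so they are not cognates (the Zodil form has a different source).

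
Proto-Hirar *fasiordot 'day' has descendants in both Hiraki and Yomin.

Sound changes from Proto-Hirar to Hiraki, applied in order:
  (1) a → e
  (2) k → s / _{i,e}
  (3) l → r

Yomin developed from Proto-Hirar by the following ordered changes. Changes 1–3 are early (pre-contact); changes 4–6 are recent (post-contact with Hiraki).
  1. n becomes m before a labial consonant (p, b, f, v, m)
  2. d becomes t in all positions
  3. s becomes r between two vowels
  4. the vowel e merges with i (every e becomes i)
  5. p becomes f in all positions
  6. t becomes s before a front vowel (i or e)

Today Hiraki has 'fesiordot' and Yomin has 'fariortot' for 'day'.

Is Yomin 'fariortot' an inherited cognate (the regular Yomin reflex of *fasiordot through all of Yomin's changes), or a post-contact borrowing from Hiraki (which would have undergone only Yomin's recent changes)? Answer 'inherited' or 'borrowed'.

If inherited, *fasiordot would pass through all of Yomin's changes:
Yomin: *fasiordot > fasiortot > fariortot  (by unconditioned shift, rhotacism)
If borrowed from Hiraki 'fesiordot' after the early changes, it would undergo only the recent ones:
  rule 4 (vowel merger): fesiordot → fisiordot
  rule 5 (unconditioned shift): no change (fisiordot)
  rule 6 (palatalisation): no change (fisiordot)
  ⇒ as a loan: fisiordot
Yomin 'fariortot' matches the inherited outcome exactly, so it is an inherited cognate, not a loan.

inherited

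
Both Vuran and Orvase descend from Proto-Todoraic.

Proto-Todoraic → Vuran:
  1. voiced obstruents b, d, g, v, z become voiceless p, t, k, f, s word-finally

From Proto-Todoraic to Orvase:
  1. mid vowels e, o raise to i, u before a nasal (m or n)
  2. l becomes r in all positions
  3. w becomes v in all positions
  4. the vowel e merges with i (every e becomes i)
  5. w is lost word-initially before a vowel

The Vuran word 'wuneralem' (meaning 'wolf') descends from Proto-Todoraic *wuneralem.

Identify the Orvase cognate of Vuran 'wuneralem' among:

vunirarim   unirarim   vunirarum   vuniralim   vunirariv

vunirarim

Orvase: start from *wuneralem.
  rule 1 (pre-nasal raising): wuneralem → wuneralim
  rule 2 (unconditioned shift): wuneralim → wunerarim
  rule 3 (unconditioned shift): wunerarim → vunerarim
  rule 4 (vowel merger): vunerarim → vunirarim
  rule 5: no change — vunirarim
  ⇒ Orvase vunirarim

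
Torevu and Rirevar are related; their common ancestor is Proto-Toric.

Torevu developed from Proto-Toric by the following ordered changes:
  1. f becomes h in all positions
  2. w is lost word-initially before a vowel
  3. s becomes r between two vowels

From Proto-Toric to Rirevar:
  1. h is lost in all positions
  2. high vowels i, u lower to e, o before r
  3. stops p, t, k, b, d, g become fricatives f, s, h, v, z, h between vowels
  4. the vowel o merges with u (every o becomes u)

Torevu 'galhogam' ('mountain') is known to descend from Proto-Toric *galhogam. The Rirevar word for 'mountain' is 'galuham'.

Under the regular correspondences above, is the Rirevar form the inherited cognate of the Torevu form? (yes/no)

Derive the expected Rirevar reflex of *galhogam:
Rirevar: *galhogam
  galhogam → galogam   [h-loss]
  galogam (rule 2 does not apply)
  galogam → galoham   [intervocalic lenition]
  galoham → galuham   [vowel merger]
  giving Rirevar galuham.
Rirevar 'galuham' matches the regular reflex exactly, so the pair is cognate.

yes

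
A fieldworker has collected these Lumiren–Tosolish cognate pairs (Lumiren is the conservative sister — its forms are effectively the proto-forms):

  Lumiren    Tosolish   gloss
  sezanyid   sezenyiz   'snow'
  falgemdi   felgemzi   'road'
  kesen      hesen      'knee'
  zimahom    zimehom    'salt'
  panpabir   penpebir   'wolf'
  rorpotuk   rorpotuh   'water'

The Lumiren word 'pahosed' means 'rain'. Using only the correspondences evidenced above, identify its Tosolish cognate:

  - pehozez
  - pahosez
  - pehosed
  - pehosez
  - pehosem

pehosez

falgemdi ~ felgemzi, zimahom ~ zimehom — Lumiren a corresponds to Tosolish e after a consonant, before a consonant other than r, m, n, p, b, f, v.
sezanyid ~ sezenyiz — Lumiren d corresponds to Tosolish z word-finally.
Applying these to Lumiren 'pahosed':
  pahosed → pehosed   (a→e after a consonant, before a consonant other than r, m, n, p, b, f, v)
  pehosed → pehosez   (d→z word-finally)
So the Tosolish cognate is 'pehosez'.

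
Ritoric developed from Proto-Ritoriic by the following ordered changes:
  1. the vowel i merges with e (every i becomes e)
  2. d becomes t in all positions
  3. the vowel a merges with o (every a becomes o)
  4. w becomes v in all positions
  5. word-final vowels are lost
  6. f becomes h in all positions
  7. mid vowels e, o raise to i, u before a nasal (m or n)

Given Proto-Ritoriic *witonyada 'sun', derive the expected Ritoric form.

vetunyot

Ritoric: *witonyada > wetonyada > wetonyata > wetonyoto > vetonyoto > vetonyot > vetunyot  (by vowel merger, unconditioned shift, vowel merger, unconditioned shift, apocope, pre-nasal raising)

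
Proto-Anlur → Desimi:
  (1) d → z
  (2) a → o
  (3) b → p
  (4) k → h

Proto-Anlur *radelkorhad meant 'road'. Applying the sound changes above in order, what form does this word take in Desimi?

rozelhorhoz

Desimi: *radelkorhad > razelkorhaz > rozelkorhoz > rozelhorhoz  (by unconditioned shift, vowel merger, unconditioned shift)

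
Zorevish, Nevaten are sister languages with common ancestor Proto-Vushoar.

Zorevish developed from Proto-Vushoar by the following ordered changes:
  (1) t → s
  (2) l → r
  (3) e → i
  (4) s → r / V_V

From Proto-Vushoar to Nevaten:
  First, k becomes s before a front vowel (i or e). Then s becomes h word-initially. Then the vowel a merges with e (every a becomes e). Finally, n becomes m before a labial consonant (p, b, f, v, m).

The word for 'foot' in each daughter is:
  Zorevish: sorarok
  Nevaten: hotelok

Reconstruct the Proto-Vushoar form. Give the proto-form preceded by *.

*sotalok

Position 3: Zorevish has r, Nevaten has t. Nevaten preserves t here (none of its changes turn any other segment into t), so the proto-segment is *t.
Position 1: Zorevish has s, Nevaten has h. Taking the neighbouring segments as reconstructed: Zorevish s could go back to *t or *s; Nevaten h could go back to *s or *h — the one source consistent with every daughter is *s.
Position 4: Zorevish has a, Nevaten has e. Zorevish preserves a here (none of its changes turn any other segment into a), so the proto-segment is *a.
Continuing position by position gives *sotalok; check it forward:
Zorevish: *sotalok
  sotalok → sosalok   [unconditioned shift]
  sosalok → sosarok   [unconditioned shift]
  sosarok (rule 3 does not apply)
  sosarok → sorarok   [rhotacism]
  giving Zorevish sorarok.
Nevaten: *sotalok
  sotalok (rule 1 does not apply)
  sotalok → hotalok   [debuccalisation]
  hotalok → hotelok   [vowel merger]
  hotelok (rule 4 does not apply)
  giving Nevaten hotelok.
*sotalok is the unique common source.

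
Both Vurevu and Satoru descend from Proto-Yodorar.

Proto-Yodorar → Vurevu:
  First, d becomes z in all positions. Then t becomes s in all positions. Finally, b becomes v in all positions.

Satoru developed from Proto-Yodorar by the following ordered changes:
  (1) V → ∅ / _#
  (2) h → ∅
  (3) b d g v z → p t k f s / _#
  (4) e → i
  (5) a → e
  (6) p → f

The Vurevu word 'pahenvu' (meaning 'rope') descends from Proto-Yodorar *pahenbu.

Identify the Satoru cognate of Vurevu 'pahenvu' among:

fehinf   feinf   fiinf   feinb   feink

feinf

Satoru: start from *pahenbu.
  rule 1 (apocope): pahenbu → pahenb
  rule 2 (h-loss): pahenb → paenb
  rule 3 (final devoicing): paenb → paenp
  rule 4 (vowel merger): paenp → painp
  rule 5 (vowel merger): painp → peinp
  rule 6 (unconditioned shift): peinp → feinf
  ⇒ Satoru feinf
Only 'feinf' matches the regular Satoru development of *pahenbu.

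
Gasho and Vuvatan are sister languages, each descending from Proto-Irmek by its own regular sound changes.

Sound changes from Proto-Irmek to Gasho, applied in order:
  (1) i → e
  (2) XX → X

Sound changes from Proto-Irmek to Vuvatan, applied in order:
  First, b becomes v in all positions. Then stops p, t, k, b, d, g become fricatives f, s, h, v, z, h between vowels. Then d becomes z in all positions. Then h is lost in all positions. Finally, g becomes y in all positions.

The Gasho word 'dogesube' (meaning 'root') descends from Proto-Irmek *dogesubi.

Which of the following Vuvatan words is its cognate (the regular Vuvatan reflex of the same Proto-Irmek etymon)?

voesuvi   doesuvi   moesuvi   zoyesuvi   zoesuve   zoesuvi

Vuvatan: *dogesubi > dogesuvi > dohesuvi > zohesuvi > zoesuvi  (by unconditioned shift, intervocalic lenition, unconditioned shift, h-loss)
The other candidates each miss or misapply at least one Vuvatan change.

zoesuvi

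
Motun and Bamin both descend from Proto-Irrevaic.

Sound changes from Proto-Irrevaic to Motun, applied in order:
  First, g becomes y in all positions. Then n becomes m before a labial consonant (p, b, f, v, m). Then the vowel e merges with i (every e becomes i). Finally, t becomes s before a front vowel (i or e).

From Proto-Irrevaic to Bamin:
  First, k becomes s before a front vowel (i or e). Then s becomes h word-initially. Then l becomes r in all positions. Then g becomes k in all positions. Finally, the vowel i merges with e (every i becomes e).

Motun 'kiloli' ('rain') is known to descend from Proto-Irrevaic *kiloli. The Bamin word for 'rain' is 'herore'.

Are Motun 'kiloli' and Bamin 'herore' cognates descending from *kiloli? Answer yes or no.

yes

Derive the expected Bamin reflex of *kiloli:
Bamin: start from *kiloli.
  rule 1 (palatalisation): kiloli → siloli
  rule 2 (debuccalisation): siloli → hiloli
  rule 3 (unconditioned shift): hiloli → hirori
  rule 4: no change — hirori
  rule 5 (vowel merger): hirori → herore
  ⇒ Bamin herore
Bamin 'herore' matches the regular reflex exactly, so the pair is cognate.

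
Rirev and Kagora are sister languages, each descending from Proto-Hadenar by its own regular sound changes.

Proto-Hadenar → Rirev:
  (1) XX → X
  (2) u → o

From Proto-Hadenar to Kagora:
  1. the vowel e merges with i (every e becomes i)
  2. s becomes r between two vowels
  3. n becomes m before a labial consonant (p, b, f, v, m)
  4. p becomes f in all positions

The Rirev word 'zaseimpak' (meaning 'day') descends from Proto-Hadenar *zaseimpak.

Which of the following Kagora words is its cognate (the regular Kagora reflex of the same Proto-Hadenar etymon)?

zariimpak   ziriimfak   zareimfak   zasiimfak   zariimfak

zariimfak

Kagora: *zaseimpak > zasiimpak > zariimpak > zariimfak  (by vowel merger, rhotacism, unconditioned shift)
The other candidates each miss or misapply at least one Kagora change.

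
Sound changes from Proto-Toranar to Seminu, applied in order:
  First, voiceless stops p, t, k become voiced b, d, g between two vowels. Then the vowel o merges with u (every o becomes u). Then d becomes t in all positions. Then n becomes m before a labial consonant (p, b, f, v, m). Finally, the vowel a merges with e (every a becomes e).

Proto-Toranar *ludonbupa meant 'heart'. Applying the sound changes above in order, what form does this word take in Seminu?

Seminu: *ludonbupa > ludonbuba > ludunbuba > lutunbuba > lutumbuba > lutumbube  (by intervocalic voicing, vowel merger, unconditioned shift, nasal place assimilation, vowel merger)

lutumbube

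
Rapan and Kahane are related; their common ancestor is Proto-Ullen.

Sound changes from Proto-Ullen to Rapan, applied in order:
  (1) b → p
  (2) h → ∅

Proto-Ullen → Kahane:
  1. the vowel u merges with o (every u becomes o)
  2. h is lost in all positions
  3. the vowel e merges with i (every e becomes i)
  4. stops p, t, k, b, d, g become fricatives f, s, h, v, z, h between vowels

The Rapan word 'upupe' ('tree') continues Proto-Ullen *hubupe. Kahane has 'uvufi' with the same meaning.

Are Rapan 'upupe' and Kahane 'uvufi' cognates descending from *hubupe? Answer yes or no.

no

Derive the expected Kahane reflex of *hubupe:
Kahane: *hubupe
  hubupe → hobope   [vowel merger]
  hobope → obope   [h-loss]
  obope → obopi   [vowel merger]
  obopi → ovofi   [intervocalic lenition]
  giving Kahane ovofi.
The regular Kahane reflex would be 'ovofi', but the attested form is 'uvufi'. The correspondence is irregular, so they are not cognates (the Kahane form has a different source).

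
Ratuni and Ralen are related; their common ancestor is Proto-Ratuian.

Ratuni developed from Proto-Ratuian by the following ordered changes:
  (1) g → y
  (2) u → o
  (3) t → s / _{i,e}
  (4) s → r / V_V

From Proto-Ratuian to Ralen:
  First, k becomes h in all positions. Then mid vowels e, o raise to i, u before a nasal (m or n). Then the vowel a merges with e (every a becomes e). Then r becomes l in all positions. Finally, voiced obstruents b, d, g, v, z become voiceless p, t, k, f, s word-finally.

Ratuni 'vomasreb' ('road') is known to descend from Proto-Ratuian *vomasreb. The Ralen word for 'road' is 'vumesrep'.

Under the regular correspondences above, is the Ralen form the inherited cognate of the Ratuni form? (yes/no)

Derive the expected Ralen reflex of *vomasreb:
Ralen: *vomasreb > vumasreb > vumesreb > vumesleb > vumeslep  (by pre-nasal raising, vowel merger, unconditioned shift, final devoicing)
The regular Ralen reflex would be 'vumeslep', but the attested form is 'vumesrep'. The correspondence is irregular, so they are not cognates (the Ralen form has a different source).

no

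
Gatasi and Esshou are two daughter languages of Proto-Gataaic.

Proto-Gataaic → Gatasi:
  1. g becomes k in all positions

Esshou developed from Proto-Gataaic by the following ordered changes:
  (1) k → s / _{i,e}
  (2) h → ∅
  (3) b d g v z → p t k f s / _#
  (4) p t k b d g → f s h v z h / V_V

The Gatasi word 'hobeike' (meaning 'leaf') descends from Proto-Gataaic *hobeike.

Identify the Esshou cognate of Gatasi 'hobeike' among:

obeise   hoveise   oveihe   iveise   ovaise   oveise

Esshou: *hobeike
  hobeike → hobeise   [palatalisation]
  hobeise → obeise   [h-loss]
  obeise (rule 3 does not apply)
  obeise → oveise   [intervocalic lenition]
  giving Esshou oveise.
Among the options, 'oveise' alone shows every Esshou change applied in order.

oveise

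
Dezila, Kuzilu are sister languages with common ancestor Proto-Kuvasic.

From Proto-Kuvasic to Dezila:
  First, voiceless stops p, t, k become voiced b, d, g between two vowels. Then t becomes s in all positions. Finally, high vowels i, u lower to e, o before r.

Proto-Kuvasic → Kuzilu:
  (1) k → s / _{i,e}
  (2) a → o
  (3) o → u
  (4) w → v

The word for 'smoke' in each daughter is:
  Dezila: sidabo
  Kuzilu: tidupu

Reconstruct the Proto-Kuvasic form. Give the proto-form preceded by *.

Position 4: Dezila has a, Kuzilu has u. Dezila preserves a here (none of its changes turn any other segment into a), so the proto-segment is *a.
Position 1: Dezila has s, Kuzilu has t. Kuzilu preserves t here (none of its changes turn any other segment into t), so the proto-segment is *t.
Position 6: Dezila has o, Kuzilu has u. Taking the neighbouring segments as reconstructed: Dezila o can only go back to *o; Kuzilu u could go back to *a or *o or *u — the one source consistent with every daughter is *o.
Verify the candidate proto-form against each daughter:
Dezila: start from *tidapo.
  rule 1 (intervocalic voicing): tidapo → tidabo
  rule 2 (unconditioned shift): tidabo → sidabo
  rule 3: no change — sidabo
  ⇒ Dezila sidabo
Kuzilu: *tidapo > tidopo > tidupu  (by vowel merger, vowel merger)
No other proto-form is consistent with every reflex, so the reconstruction is *tidapo.

*tidapo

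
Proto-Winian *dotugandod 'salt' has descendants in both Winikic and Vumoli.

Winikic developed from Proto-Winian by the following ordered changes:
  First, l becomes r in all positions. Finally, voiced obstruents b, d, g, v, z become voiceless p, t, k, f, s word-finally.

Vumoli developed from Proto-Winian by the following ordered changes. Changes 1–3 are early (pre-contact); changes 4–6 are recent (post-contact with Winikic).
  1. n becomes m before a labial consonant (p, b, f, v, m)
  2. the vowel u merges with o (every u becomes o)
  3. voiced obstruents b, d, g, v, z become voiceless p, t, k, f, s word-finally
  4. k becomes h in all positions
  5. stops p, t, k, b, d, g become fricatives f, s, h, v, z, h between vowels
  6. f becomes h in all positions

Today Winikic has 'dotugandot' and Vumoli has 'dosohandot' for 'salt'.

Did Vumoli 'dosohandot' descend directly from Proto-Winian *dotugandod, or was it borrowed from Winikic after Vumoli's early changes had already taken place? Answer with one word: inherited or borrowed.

If inherited, *dotugandod would pass through all of Vumoli's changes:
Vumoli: *dotugandod > dotogandod > dotogandot > dosohandot  (by vowel merger, final devoicing, intervocalic lenition)
If borrowed from Winikic 'dotugandot' after the early changes, it would undergo only the recent ones:
  rule 4 (unconditioned shift): no change (dotugandot)
  rule 5 (intervocalic lenition): dotugandot → dosuhandot
  rule 6 (unconditioned shift): no change (dosuhandot)
  ⇒ as a loan: dosuhandot
Vumoli 'dosohandot' matches the inherited outcome exactly, so it is an inherited cognate, not a loan.

inherited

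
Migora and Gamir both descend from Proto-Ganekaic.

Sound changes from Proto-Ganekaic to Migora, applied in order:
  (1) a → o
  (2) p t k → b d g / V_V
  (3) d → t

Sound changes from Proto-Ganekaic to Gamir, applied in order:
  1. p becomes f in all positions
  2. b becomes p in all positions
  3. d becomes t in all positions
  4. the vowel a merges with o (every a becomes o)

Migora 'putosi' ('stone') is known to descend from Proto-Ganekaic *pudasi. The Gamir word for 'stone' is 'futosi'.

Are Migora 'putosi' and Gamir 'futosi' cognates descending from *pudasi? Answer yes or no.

Derive the expected Gamir reflex of *pudasi:
Gamir: start from *pudasi.
  rule 1 (unconditioned shift): pudasi → fudasi
  rule 2: no change — fudasi
  rule 3 (unconditioned shift): fudasi → futasi
  rule 4 (vowel merger): futasi → futosi
  ⇒ Gamir futosi
Gamir 'futosi' matches the regular reflex exactly, so the pair is cognate.

yes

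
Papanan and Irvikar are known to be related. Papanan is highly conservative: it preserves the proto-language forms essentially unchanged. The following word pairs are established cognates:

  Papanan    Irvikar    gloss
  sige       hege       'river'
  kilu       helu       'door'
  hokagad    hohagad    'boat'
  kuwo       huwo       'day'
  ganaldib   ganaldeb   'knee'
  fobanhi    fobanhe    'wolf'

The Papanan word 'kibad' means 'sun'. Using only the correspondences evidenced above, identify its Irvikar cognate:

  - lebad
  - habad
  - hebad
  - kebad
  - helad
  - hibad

kilu ~ helu — Papanan k corresponds to Irvikar h word-initially before a front vowel.
ganaldib ~ ganaldeb — Papanan i corresponds to Irvikar e after a consonant, before a labial obstruent.
Applying these to Papanan 'kibad':
  kibad → hibad   (k→h word-initially before a front vowel)
  hibad → hebad   (i→e after a consonant, before a labial obstruent)
So the Irvikar cognate is 'hebad'.

hebad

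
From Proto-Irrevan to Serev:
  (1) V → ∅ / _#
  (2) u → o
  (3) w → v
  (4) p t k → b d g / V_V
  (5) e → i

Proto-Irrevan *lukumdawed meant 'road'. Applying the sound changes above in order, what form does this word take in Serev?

Serev: start from *lukumdawed.
  rule 1: no change — lukumdawed
  rule 2 (vowel merger): lukumdawed → lokomdawed
  rule 3 (unconditioned shift): lokomdawed → lokomdaved
  rule 4 (intervocalic voicing): lokomdaved → logomdaved
  rule 5 (vowel merger): logomdaved → logomdavid
  ⇒ Serev logomdavid

logomdavid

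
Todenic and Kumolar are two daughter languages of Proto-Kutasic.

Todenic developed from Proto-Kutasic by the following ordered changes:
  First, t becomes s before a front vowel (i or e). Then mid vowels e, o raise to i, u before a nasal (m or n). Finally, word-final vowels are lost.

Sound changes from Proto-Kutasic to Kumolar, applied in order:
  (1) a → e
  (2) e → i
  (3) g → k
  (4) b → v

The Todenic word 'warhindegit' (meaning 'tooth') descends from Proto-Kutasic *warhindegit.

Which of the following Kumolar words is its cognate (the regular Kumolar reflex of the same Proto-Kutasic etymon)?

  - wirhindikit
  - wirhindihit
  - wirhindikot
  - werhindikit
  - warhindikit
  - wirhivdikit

wirhindikit

Kumolar: start from *warhindegit.
  rule 1 (vowel merger): warhindegit → werhindegit
  rule 2 (vowel merger): werhindegit → wirhindigit
  rule 3 (unconditioned shift): wirhindigit → wirhindikit
  rule 4: no change — wirhindikit
  ⇒ Kumolar wirhindikit
Only 'wirhindikit' matches the regular Kumolar development of *warhindegit.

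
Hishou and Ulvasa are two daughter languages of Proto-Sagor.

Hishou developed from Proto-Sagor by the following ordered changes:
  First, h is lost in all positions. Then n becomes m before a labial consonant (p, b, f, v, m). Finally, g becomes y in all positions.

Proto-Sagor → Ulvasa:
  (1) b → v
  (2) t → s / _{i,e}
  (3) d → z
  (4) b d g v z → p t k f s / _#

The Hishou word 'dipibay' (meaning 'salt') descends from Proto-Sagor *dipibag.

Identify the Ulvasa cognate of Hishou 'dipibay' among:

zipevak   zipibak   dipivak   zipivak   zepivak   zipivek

Ulvasa: *dipibag > dipivag > zipivag > zipivak  (by unconditioned shift, unconditioned shift, final devoicing)
Only 'zipivak' matches the regular Ulvasa development of *dipibag.

zipivak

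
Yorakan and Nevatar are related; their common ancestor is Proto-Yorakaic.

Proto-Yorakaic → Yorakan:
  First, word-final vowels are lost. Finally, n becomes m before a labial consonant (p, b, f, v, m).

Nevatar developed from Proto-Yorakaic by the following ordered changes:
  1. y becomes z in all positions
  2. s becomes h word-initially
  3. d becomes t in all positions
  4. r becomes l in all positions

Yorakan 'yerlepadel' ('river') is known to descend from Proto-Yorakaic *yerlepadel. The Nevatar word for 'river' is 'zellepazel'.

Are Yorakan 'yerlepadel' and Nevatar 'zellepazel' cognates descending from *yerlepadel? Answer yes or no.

Derive the expected Nevatar reflex of *yerlepadel:
Nevatar: start from *yerlepadel.
  rule 1 (unconditioned shift): yerlepadel → zerlepadel
  rule 2: no change — zerlepadel
  rule 3 (unconditioned shift): zerlepadel → zerlepatel
  rule 4 (unconditioned shift): zerlepatel → zellepatel
  ⇒ Nevatar zellepatel
The regular Nevatar reflex would be 'zellepatel', but the attested form is 'zellepazel'. The correspondence is irregular, so they are not cognates (the Nevatar form has a different source).

no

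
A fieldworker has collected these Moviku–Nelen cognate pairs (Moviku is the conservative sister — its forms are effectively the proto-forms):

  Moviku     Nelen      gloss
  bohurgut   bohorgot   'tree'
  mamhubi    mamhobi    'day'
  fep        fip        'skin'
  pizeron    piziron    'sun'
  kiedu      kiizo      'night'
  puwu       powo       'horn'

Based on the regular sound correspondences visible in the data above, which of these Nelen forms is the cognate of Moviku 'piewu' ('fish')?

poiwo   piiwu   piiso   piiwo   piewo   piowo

piiwo

kiedu ~ kiizo — Moviku e corresponds to Nelen i after a vowel, before a consonant other than r, m, n, p, b, f, v.
kiedu ~ kiizo, puwu ~ powo — Moviku u corresponds to Nelen o word-finally.
Applying these to Moviku 'piewu':
  piewu → piiwu   (e→i after a vowel, before a consonant other than r, m, n, p, b, f, v)
  piiwu → piiwo   (u→o word-finally)
So the Nelen cognate is 'piiwo'.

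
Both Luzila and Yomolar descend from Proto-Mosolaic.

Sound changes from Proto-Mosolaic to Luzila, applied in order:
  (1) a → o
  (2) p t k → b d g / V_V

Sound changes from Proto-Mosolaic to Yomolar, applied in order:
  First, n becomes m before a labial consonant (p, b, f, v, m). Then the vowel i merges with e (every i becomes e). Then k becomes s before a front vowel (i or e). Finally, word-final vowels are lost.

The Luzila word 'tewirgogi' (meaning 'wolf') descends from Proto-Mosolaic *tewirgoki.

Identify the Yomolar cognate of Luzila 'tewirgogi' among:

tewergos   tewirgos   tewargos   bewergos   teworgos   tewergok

tewergos

Yomolar: start from *tewirgoki.
  rule 1: no change — tewirgoki
  rule 2 (vowel merger): tewirgoki → tewergoke
  rule 3 (palatalisation): tewergoke → tewergose
  rule 4 (apocope): tewergose → tewergos
  ⇒ Yomolar tewergos
Among the options, 'tewergos' alone shows every Yomolar change applied in order.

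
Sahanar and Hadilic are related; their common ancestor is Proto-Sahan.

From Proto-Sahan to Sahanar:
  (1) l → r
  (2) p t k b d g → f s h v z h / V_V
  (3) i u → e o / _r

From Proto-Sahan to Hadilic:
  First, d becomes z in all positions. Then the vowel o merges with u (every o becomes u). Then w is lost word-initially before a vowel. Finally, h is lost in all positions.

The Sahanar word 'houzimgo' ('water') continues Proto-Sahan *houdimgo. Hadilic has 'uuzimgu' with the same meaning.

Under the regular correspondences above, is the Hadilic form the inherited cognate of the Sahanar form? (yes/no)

yes

Derive the expected Hadilic reflex of *houdimgo:
Hadilic: *houdimgo > houzimgo > huuzimgu > uuzimgu  (by unconditioned shift, vowel merger, h-loss)
Hadilic 'uuzimgu' matches the regular reflex exactly, so the pair is cognate.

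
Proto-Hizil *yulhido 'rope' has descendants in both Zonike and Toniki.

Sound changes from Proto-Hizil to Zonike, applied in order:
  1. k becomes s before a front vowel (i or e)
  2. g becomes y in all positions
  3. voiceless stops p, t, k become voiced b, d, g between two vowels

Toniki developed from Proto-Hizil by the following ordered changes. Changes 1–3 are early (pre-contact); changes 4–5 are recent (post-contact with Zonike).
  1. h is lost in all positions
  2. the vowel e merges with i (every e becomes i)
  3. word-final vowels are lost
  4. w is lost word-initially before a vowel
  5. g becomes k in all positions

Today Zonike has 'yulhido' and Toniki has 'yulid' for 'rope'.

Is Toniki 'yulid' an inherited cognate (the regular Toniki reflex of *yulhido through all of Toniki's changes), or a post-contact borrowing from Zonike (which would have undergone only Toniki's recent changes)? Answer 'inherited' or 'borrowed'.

If inherited, *yulhido would pass through all of Toniki's changes:
Toniki: *yulhido > yulido > yulid  (by h-loss, apocope)
If borrowed from Zonike 'yulhido' after the early changes, it would undergo only the recent ones:
  rule 4 (glide loss): no change (yulhido)
  rule 5 (unconditioned shift): no change (yulhido)
  ⇒ as a loan: yulhido
Toniki 'yulid' matches the inherited outcome exactly, so it is an inherited cognate, not a loan.

inherited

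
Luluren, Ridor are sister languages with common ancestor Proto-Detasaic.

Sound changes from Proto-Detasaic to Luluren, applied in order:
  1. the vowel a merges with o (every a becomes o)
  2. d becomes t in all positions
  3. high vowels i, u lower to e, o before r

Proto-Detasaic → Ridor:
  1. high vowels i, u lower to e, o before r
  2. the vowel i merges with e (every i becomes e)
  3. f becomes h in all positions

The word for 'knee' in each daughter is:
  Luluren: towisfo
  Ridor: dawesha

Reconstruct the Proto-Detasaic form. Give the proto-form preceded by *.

*dawisfa

Position 7: Luluren has o, Ridor has a. Ridor preserves a here (none of its changes turn any other segment into a), so the proto-segment is *a.
Position 1: Luluren has t, Ridor has d. Ridor preserves d here (none of its changes turn any other segment into d), so the proto-segment is *d.
Position 4: Luluren has i, Ridor has e. Luluren preserves i here (none of its changes turn any other segment into i), so the proto-segment is *i.
This points to *dawisfa. Verify forward in each daughter:
Luluren: *dawisfa > dowisfo > towisfo  (by vowel merger, unconditioned shift)
Ridor: *dawisfa
  dawisfa (rule 1 does not apply)
  dawisfa → dawesfa   [vowel merger]
  dawesfa → dawesha   [unconditioned shift]
  giving Ridor dawesha.
*dawisfa is the unique common source.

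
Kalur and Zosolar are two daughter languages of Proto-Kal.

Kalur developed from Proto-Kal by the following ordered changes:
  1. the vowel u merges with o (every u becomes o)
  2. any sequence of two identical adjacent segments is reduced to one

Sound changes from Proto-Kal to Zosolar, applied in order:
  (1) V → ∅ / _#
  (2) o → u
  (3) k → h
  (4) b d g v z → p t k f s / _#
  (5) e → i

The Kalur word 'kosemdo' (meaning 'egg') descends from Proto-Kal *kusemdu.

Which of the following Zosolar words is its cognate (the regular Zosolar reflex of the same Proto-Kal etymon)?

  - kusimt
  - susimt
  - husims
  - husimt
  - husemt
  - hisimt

Zosolar: *kusemdu > kusemd > husemd > husemt > husimt  (by apocope, unconditioned shift, final devoicing, vowel merger)
Only 'husimt' matches the regular Zosolar development of *kusemdu.

husimt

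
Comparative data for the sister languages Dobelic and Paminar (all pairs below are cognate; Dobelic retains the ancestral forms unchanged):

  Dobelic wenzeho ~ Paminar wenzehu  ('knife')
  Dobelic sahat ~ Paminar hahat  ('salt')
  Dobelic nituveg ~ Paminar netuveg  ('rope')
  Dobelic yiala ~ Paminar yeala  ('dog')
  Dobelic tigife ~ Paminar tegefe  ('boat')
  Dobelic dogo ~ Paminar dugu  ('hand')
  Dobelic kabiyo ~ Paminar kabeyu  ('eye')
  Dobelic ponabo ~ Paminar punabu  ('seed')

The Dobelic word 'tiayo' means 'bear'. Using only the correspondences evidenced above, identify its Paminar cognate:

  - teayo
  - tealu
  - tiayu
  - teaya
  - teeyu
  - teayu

teayu

yiala ~ yeala — Dobelic i corresponds to Paminar e after a consonant, before a back vowel.
wenzeho ~ wenzehu, dogo ~ dugu — Dobelic o corresponds to Paminar u word-finally.
Applying these to Dobelic 'tiayo':
  tiayo → teayo   (i→e after a consonant, before a back vowel)
  teayo → teayu   (o→u word-finally)
So the Paminar cognate is 'teayu'.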